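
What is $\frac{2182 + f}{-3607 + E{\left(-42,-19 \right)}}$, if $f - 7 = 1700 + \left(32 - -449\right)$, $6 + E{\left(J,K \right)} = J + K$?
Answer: $- \frac{2185}{1837} \approx -1.1894$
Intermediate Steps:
$E{\left(J,K \right)} = -6 + J + K$ ($E{\left(J,K \right)} = -6 + \left(J + K\right) = -6 + J + K$)
$f = 2188$ ($f = 7 + \left(1700 + \left(32 - -449\right)\right) = 7 + \left(1700 + \left(32 + 449\right)\right) = 7 + \left(1700 + 481\right) = 7 + 2181 = 2188$)
$\frac{2182 + f}{-3607 + E{\left(-42,-19 \right)}} = \frac{2182 + 2188}{-3607 - 67} = \frac{4370}{-3607 - 67} = \frac{4370}{-3674} = 4370 \left(- \frac{1}{3674}\right) = - \frac{2185}{1837}$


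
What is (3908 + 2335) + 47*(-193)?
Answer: -2828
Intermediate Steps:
(3908 + 2335) + 47*(-193) = 6243 - 9071 = -2828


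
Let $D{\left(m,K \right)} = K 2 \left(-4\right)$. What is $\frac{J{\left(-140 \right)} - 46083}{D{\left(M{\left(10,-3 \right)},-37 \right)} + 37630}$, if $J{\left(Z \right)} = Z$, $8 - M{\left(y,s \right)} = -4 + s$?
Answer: $- \frac{46223}{37926} \approx -1.2188$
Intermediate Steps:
$M{\left(y,s \right)} = 12 - s$ ($M{\left(y,s \right)} = 8 - \left(-4 + s\right) = 12 - s$)
$D{\left(m,K \right)} = - 8 K$ ($D{\left(m,K \right)} = 2 K \left(-4\right) = - 8 K$)
$\frac{J{\left(-140 \right)} - 46083}{D{\left(M{\left(10,-3 \right)},-37 \right)} + 37630} = \frac{-140 - 46083}{\left(-8\right) \left(-37\right) + 37630} = - \frac{46223}{296 + 37630} = - \frac{46223}{37926}$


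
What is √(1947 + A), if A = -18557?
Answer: I*√16610 ≈ 128.88*I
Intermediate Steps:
√(1947 + A) = √(1947 - 18557) = √(-16610) = I*√16610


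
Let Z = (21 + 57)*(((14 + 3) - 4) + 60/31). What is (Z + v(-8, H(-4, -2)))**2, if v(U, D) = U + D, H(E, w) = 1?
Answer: 1288594609/961 ≈ 1.3409e+6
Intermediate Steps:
Z = 36114/31 (Z = 78*((17 - 4) + 60*(1/31)) = 78*(13 + 60/31) = 78*(463/31) = 36114/31 ≈ 1165.0)
v(U, D) = D + U
(Z + v(-8, H(-4, -2)))**2 = (36114/31 + (1 - 8))**2 = (36114/31 - 7)**2 = (35897/31)**2 = 1288594609/961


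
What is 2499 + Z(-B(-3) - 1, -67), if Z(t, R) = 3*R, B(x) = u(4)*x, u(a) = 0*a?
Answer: 2298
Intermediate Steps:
u(a) = 0
B(x) = 0 (B(x) = 0*x = 0)
2499 + Z(-B(-3) - 1, -67) = 2499 + 3*(-67) = 2499 - 201 = 2298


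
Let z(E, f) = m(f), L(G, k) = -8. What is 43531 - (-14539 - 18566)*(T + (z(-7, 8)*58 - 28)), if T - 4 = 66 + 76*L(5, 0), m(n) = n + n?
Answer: 12027541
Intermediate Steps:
m(n) = 2*n
T = -538 (T = 4 + (66 + 76*(-8)) = 4 + (66 - 608) = 4 - 542 = -538)
z(E, f) = 2*f
43531 - (-14539 - 18566)*(T + (z(-7, 8)*58 - 28)) = 43531 - (-14539 - 18566)*(-538 + ((2*8)*58 - 28)) = 43531 - (-33105)*(-538 + (16*58 - 28)) = 43531 - (-33105)*(-538 + (928 - 28)) = 43531 - (-33105)*(-538 + 900) = 43531 - (-33105)*362 = 43531 - 1*(-11984010) = 43531 + 11984010 = 12027541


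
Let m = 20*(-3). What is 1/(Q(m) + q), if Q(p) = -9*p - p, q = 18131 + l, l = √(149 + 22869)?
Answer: 18731/350827343 - √23018/350827343 ≈ 5.2958e-5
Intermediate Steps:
l = √23018 ≈ 151.72
m = -60
q = 18131 + √23018 ≈ 18283.
Q(p) = -10*p
1/(Q(m) + q) = 1/(-10*(-60) + (18131 + √23018)) = 1/(600 + (18131 + √23018)) = 1/(18731 + √23018)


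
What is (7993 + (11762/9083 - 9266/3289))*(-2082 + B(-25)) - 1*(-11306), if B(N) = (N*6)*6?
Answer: -711576873991820/29873987 ≈ -2.3819e+7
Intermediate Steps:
B(N) = 36*N (B(N) = (6*N)*6 = 36*N)
(7993 + (11762/9083 - 9266/3289))*(-2082 + B(-25)) - 1*(-11306) = (7993 + (11762/9083 - 9266/3289))*(-2082 + 36*(-25)) - 1*(-11306) = (7993 + (11762*(1/9083) - 9266*1/3289))*(-2082 - 900) + 11306 = (7993 + (11762/9083 - 9266/3289))*(-2982) + 11306 = (7993 - 45477860/29873987)*(-2982) + 11306 = (238737300231/29873987)*(-2982) + 11306 = -711914629288842/29873987 + 11306 = -711576873991820/29873987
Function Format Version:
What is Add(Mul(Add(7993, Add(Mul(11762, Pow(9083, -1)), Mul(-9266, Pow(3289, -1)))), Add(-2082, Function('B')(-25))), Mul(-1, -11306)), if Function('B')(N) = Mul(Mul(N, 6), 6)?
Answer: Rational(-711576873991820, 29873987) ≈ -2.3819e+7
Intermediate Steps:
Function('B')(N) = Mul(36, N) (Function('B')(N) = Mul(Mul(6, N), 6) = Mul(36, N))
Add(Mul(Add(7993, Add(Mul(11762, Pow(9083, -1)), Mul(-9266, Pow(3289, -1)))), Add(-2082, Function('B')(-25))), Mul(-1, -11306)) = Add(Mul(Add(7993, Add(Mul(11762, Pow(9083, -1)), Mul(-9266, Pow(3289, -1)))), Add(-2082, Mul(36, -25))), Mul(-1, -11306)) = Add(Mul(Add(7993, Add(Mul(11762, Rational(1, 9083)), Mul(-9266, Rational(1, 3289)))), Add(-2082, -900)), 11306) = Add(Mul(Add(7993, Add(Rational(11762, 9083), Rational(-9266, 3289))), -2982), 11306) = Add(Mul(Add(7993, Rational(-45477860, 29873987)), -2982), 11306) = Add(Mul(Rational(238737300231, 29873987), -2982), 11306) = Add(Rational(-711914629288842, 29873987), 11306) = Rational(-711576873991820, 29873987)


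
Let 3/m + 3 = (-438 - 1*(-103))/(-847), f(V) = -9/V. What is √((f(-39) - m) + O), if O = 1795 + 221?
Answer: √1659151322322/28678 ≈ 44.915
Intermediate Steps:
m = -2541/2206 (m = 3/(-3 + (-438 - 1*(-103))/(-847)) = 3/(-3 + (-438 + 103)*(-1/847)) = 3/(-3 - 335*(-1/847)) = 3/(-3 + 335/847) = 3/(-2206/847) = 3*(-847/2206) = -2541/2206 ≈ -1.1519)
O = 2016
√((f(-39) - m) + O) = √((-9/(-39) - 1*(-2541/2206)) + 2016) = √((-9*(-1/39) + 2541/2206) + 2016) = √((3/13 + 2541/2206) + 2016) = √(39651/28678 + 2016) = √(57854499/28678) = √1659151322322/28678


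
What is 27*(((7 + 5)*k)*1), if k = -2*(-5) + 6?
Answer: 5184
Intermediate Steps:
k = 16 (k = 10 + 6 = 16)
27*(((7 + 5)*k)*1) = 27*(((7 + 5)*16)*1) = 27*((12*16)*1) = 27*(192*1) = 27*192 = 5184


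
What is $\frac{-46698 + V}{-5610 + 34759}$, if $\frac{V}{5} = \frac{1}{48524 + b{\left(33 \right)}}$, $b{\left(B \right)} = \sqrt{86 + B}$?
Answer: $- \frac{15707729220338}{9804801063299} - \frac{5 \sqrt{119}}{68633607443093} \approx -1.602$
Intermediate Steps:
$V = \frac{5}{48524 + \sqrt{119}}$ ($V = \frac{5}{48524 + \sqrt{86 + 33}} = \frac{5}{48524 + \sqrt{119}} \approx 0.00010302$)
$\frac{-46698 + V}{-5610 + 34759} = \frac{-46698 + \left(\frac{34660}{336368351} - \frac{5 \sqrt{119}}{2354578457}\right)}{-5610 + 34759} = \frac{- \frac{15707729220338}{336368351} - \frac{5 \sqrt{119}}{2354578457}}{29149} = \left(- \frac{15707729220338}{336368351} - \frac{5 \sqrt{119}}{2354578457}\right) \frac{1}{29149} = - \frac{15707729220338}{9804801063299} - \frac{5 \sqrt{119}}{68633607443093}$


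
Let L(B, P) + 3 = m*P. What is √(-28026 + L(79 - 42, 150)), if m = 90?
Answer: I*√14529 ≈ 120.54*I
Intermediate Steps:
L(B, P) = -3 + 90*P
√(-28026 + L(79 - 42, 150)) = √(-28026 + (-3 + 90*150)) = √(-28026 + (-3 + 13500)) = √(-28026 + 13497) = √(-14529) = I*√14529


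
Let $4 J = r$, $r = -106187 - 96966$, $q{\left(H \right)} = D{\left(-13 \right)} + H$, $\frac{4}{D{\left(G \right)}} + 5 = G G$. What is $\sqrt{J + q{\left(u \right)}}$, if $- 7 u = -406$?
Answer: $\frac{i \sqrt{341110037}}{82} \approx 225.23 i$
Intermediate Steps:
$u = 58$ ($u = \left(- \frac{1}{7}\right) \left(-406\right) = 58$)
$D{\left(G \right)} = \frac{4}{-5 + G^{2}}$ ($D{\left(G \right)} = \frac{4}{-5 + G G} = \frac{4}{-5 + G^{2}}$)
$q{\left(H \right)} = \frac{1}{41} + H$ ($q{\left(H \right)} = \frac{4}{-5 + \left(-13\right)^{2}} + H = \frac{4}{-5 + 169} + H = \frac{4}{164} + H = 4 \cdot \frac{1}{164} + H = \frac{1}{41} + H$)
$r = -203153$ ($r = -106187 - 96966 = -203153$)
$J = - \frac{203153}{4}$ ($J = \frac{1}{4} \left(-203153\right) = - \frac{203153}{4} \approx -50788.0$)
$\sqrt{J + q{\left(u \right)}} = \sqrt{- \frac{203153}{4} + \left(\frac{1}{41} + 58\right)} = \sqrt{- \frac{203153}{4} + \frac{2379}{41}} = \sqrt{- \frac{8319757}{164}} = \frac{i \sqrt{341110037}}{82}$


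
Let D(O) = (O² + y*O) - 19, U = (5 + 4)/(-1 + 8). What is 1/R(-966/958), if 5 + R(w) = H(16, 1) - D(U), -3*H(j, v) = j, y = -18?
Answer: 147/4433 ≈ 0.033160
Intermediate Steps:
H(j, v) = -j/3
U = 9/7 ≈ 1.2857
D(O) = -19 + O² - 18*O (D(O) = (O² - 18*O) - 19 = -19 + O² - 18*O)
R(w) = 4433/147 (R(w) = -5 + (-⅓*16 - (-19 + (9/7)² - 18*9/7)) = -5 + (-16/3 - (-19 + 81/49 - 162/7)) = -5 + (-16/3 - 1*(-1984/49)) = -5 + (-16/3 + 1984/49) = -5 + 5168/147 = 4433/147)
1/R(-966/958) = 1/(4433/147) = 147/4433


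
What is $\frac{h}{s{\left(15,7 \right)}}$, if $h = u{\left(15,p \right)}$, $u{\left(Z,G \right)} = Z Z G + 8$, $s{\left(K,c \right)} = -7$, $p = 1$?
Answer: $- \frac{233}{7} \approx -33.286$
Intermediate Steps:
$u{\left(Z,G \right)} = 8 + G Z^{2}$ ($u{\left(Z,G \right)} = Z^{2} G + 8 = G Z^{2} + 8 = 8 + G Z^{2}$)
$h = 233$ ($h = 8 + 1 \cdot 15^{2} = 8 + 1 \cdot 225 = 8 + 225 = 233$)
$\frac{h}{s{\left(15,7 \right)}} = \frac{233}{-7} = 233 \left(- \frac{1}{7}\right) = - \frac{233}{7}$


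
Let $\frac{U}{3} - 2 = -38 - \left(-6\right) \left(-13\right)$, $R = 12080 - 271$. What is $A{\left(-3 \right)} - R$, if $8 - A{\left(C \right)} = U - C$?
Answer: $-11462$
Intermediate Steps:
$R = 11809$ ($R = 12080 - 271 = 11809$)
$U = -342$ ($U = 6 + 3 \left(-38 - \left(-6\right) \left(-13\right)\right) = 6 + 3 \left(-38 - 78\right) = 6 + 3 \left(-116\right) = 6 - 348 = -342$)
$A{\left(C \right)} = 350 + C$ ($A{\left(C \right)} = 8 - \left(-342 - C\right) = 8 + \left(342 + C\right) = 350 + C$)
$A{\left(-3 \right)} - R = \left(350 - 3\right) - 11809 = 347 - 11809 = -11462$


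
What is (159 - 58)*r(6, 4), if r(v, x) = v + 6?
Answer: 1212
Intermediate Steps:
r(v, x) = 6 + v
(159 - 58)*r(6, 4) = (159 - 58)*(6 + 6) = 101*12 = 1212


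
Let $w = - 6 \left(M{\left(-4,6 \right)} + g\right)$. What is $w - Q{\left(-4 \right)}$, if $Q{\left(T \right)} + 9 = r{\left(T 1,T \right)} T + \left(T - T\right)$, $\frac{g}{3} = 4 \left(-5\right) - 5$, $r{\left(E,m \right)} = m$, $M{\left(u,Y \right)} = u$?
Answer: $467$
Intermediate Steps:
$g = -75$ ($g = 3 \left(4 \left(-5\right) - 5\right) = 3 \left(-20 - 5\right) = 3 \left(-25\right) = -75$)
$Q{\left(T \right)} = -9 + T^{2}$ ($Q{\left(T \right)} = -9 + \left(T T + \left(T - T\right)\right) = -9 + \left(T^{2} + 0\right) = -9 + T^{2}$)
$w = 474$ ($w = - 6 \left(-4 - 75\right) = \left(-6\right) \left(-79\right) = 474$)
$w - Q{\left(-4 \right)} = 474 - \left(-9 + \left(-4\right)^{2}\right) = 474 - \left(-9 + 16\right) = 474 - 7 = 467$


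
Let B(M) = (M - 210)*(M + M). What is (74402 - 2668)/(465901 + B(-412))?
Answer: 71734/978429 ≈ 0.073316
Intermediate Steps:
B(M) = 2*M*(-210 + M) (B(M) = (-210 + M)*(2*M) = 2*M*(-210 + M))
(74402 - 2668)/(465901 + B(-412)) = (74402 - 2668)/(465901 + 2*(-412)*(-210 - 412)) = 71734/(465901 + 2*(-412)*(-622)) = 71734/(465901 + 512528) = 71734/978429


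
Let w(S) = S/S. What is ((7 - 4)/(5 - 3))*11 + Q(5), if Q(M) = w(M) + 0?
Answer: 35/2 ≈ 17.500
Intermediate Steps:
w(S) = 1
Q(M) = 1 (Q(M) = 1 + 0 = 1)
((7 - 4)/(5 - 3))*11 + Q(5) = ((7 - 4)/(5 - 3))*11 + 1 = (3/2)*11 + 1 = 33/2 + 1 = 35/2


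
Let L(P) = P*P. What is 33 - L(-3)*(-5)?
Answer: 78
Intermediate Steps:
L(P) = P**2
33 - L(-3)*(-5) = 33 - (-3)**2*(-5) = 33 - 9*(-5) = 33 - 1*(-45) = 33 + 45 = 78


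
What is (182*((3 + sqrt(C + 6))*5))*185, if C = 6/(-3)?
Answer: 841750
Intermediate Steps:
C = -2 (C = 6*(-1/3) = -2)
(182*((3 + sqrt(C + 6))*5))*185 = (182*((3 + sqrt(-2 + 6))*5))*185 = (182*((3 + sqrt(4))*5))*185 = (182*((3 + 2)*5))*185 = (182*(5*5))*185 = (182*25)*185 = 4550*185 = 841750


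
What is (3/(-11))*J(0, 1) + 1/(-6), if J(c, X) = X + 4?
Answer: -101/66 ≈ -1.5303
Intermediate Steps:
J(c, X) = 4 + X
(3/(-11))*J(0, 1) + 1/(-6) = (3/(-11))*(4 + 1) + 1/(-6) = (3*(-1/11))*5 - ⅙ = -3/11*5 - ⅙ = -15/11 - ⅙ = -101/66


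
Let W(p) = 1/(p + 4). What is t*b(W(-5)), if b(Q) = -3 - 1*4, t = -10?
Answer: 70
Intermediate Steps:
W(p) = 1/(4 + p)
b(Q) = -7 (b(Q) = -3 - 4 = -7)
t*b(W(-5)) = -10*(-7) = 70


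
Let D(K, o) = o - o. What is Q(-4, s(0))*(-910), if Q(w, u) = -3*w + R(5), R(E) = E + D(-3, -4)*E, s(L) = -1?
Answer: -15470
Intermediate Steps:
D(K, o) = 0
R(E) = E (R(E) = E + 0*E = E + 0 = E)
Q(w, u) = 5 - 3*w (Q(w, u) = -3*w + 5 = 5 - 3*w)
Q(-4, s(0))*(-910) = (5 - 3*(-4))*(-910) = (5 + 12)*(-910) = 17*(-910) = -15470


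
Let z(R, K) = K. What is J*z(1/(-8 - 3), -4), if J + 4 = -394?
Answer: 1592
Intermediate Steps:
J = -398 (J = -4 - 394 = -398)
J*z(1/(-8 - 3), -4) = -398*(-4) = 1592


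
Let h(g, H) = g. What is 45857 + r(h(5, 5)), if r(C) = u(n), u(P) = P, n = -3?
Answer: 45854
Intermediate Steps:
r(C) = -3
45857 + r(h(5, 5)) = 45857 - 3 = 45854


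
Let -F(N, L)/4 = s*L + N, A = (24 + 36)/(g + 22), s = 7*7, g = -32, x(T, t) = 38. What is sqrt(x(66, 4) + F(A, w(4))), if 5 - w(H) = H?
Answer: I*sqrt(134) ≈ 11.576*I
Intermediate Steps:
s = 49
w(H) = 5 - H
A = -6 (A = (24 + 36)/(-32 + 22) = 60/(-10) = 60*(-1/10) = -6)
F(N, L) = -196*L - 4*N (F(N, L) = -4*(49*L + N) = -4*(N + 49*L) = -196*L - 4*N)
sqrt(x(66, 4) + F(A, w(4))) = sqrt(38 + (-196*(5 - 1*4) - 4*(-6))) = sqrt(38 + (-196*(5 - 4) + 24)) = sqrt(38 + (-196*1 + 24)) = sqrt(38 + (-196 + 24)) = sqrt(38 - 172) = sqrt(-134) = I*sqrt(134)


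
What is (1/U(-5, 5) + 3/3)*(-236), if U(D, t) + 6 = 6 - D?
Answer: -1416/5 ≈ -283.20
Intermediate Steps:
U(D, t) = -D (U(D, t) = -6 + (6 - D) = -D)
(1/U(-5, 5) + 3/3)*(-236) = (1/(-1*(-5)) + 3/3)*(-236) = (1/5 + 3*(⅓))*(-236) = (1*(⅕) + 1)*(-236) = (⅕ + 1)*(-236) = (6/5)*(-236) = -1416/5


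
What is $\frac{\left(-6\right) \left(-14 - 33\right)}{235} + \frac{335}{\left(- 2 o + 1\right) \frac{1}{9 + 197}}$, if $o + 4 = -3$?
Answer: $\frac{69028}{15} \approx 4601.9$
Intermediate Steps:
$o = -7$ ($o = -4 - 3 = -7$)
$\frac{\left(-6\right) \left(-14 - 33\right)}{235} + \frac{335}{\left(- 2 o + 1\right) \frac{1}{9 + 197}} = \frac{\left(-6\right) \left(-14 - 33\right)}{235} + \frac{335}{\left(\left(-2\right) \left(-7\right) + 1\right) \frac{1}{9 + 197}} = - 6 \left(-14 - 33\right) \frac{1}{235} + \frac{335}{\left(14 + 1\right) \frac{1}{206}} = \left(-6\right) \left(-47\right) \frac{1}{235} + \frac{335}{15 \cdot \frac{1}{206}} = 282 \cdot \frac{1}{235} + \frac{335}{\frac{15}{206}} = \frac{6}{5} + 335 \cdot \frac{206}{15} = \frac{6}{5} + \frac{13802}{3} = \frac{69028}{15}$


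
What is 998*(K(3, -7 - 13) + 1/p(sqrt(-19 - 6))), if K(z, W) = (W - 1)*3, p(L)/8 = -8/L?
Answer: -62874 - 2495*I/32 ≈ -62874.0 - 77.969*I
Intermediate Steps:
p(L) = -64/L (p(L) = 8*(-8/L) = -64/L)
K(z, W) = -3 + 3*W (K(z, W) = (-1 + W)*3 = -3 + 3*W)
998*(K(3, -7 - 13) + 1/p(sqrt(-19 - 6))) = 998*((-3 + 3*(-7 - 13)) + 1/(-64/sqrt(-19 - 6))) = 998*((-3 + 3*(-20)) + 1/(-64*(-I/5))) = 998*((-3 - 60) + 1/(-64*(-I/5))) = 998*(-63 + 1/(-(-64)*I/5)) = 998*(-63 + 1/(64*I/5)) = 998*(-63 - 5*I/64) = -62874 - 2495*I/32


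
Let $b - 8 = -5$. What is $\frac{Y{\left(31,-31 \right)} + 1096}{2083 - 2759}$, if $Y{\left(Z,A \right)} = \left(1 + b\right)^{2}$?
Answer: $- \frac{278}{169} \approx -1.645$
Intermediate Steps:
$b = 3$ ($b = 8 - 5 = 3$)
$Y{\left(Z,A \right)} = 16$ ($Y{\left(Z,A \right)} = \left(1 + 3\right)^{2} = 4^{2} = 16$)
$\frac{Y{\left(31,-31 \right)} + 1096}{2083 - 2759} = \frac{16 + 1096}{2083 - 2759} = \frac{1112}{-676} = 1112 \left(- \frac{1}{676}\right) = - \frac{278}{169}$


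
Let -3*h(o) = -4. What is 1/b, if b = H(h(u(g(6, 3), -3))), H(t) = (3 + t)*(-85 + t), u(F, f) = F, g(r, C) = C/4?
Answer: -9/3263 ≈ -0.0027582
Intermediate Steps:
g(r, C) = C/4 (g(r, C) = C*(¼) = C/4)
h(o) = 4/3 (h(o) = -⅓*(-4) = 4/3)
H(t) = (-85 + t)*(3 + t)
b = -3263/9 (b = -255 + (4/3)² - 82*4/3 = -255 + 16/9 - 328/3 = -3263/9 ≈ -362.56)
1/b = 1/(-3263/9) = -9/3263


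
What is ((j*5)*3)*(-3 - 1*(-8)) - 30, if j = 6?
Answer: 420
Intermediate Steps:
((j*5)*3)*(-3 - 1*(-8)) - 30 = ((6*5)*3)*(-3 - 1*(-8)) - 30 = (30*3)*(-3 + 8) - 30 = 90*5 - 30 = 450 - 30 = 420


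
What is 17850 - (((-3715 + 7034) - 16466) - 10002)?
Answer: 40999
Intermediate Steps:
17850 - (((-3715 + 7034) - 16466) - 10002) = 17850 - ((3319 - 16466) - 10002) = 17850 - (-13147 - 10002) = 17850 - 1*(-23149) = 17850 + 23149 = 40999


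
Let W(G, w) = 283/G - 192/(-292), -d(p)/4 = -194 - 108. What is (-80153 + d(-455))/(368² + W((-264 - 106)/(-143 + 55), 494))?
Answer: -1066152225/1829818996 ≈ -0.58265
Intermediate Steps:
d(p) = 1208 (d(p) = -4*(-194 - 108) = -4*(-302) = 1208)
W(G, w) = 48/73 + 283/G (W(G, w) = 283/G - 192*(-1/292) = 283/G + 48/73 = 48/73 + 283/G)
(-80153 + d(-455))/(368² + W((-264 - 106)/(-143 + 55), 494)) = (-80153 + 1208)/(368² + (48/73 + 283/(((-264 - 106)/(-143 + 55))))) = -78945/(135424 + (48/73 + 283/((-370/(-88))))) = -78945/(135424 + (48/73 + 283/((-370*(-1/88))))) = -78945/(135424 + (48/73 + 283/(185/44))) = -78945/(135424 + (48/73 + 283*(44/185))) = -78945/(135424 + (48/73 + 12452/185)) = -78945/(135424 + 917876/13505) = -78945/1829818996/13505 = -78945*13505/1829818996 = -1066152225/1829818996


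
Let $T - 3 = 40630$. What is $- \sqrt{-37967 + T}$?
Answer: $- \sqrt{2666} \approx -51.633$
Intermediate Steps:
$T = 40633$ ($T = 3 + 40630 = 40633$)
$- \sqrt{-37967 + T} = - \sqrt{-37967 + 40633} = - \sqrt{2666}$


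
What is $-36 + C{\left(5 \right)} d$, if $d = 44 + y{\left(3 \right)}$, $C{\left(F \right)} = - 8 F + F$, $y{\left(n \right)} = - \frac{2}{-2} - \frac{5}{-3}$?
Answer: $- \frac{5008}{3} \approx -1669.3$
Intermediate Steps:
$y{\left(n \right)} = \frac{8}{3}$ ($y{\left(n \right)} = \left(-2\right) \left(- \frac{1}{2}\right) - - \frac{5}{3} = 1 + \frac{5}{3} = \frac{8}{3}$)
$C{\left(F \right)} = - 7 F$
$d = \frac{140}{3}$ ($d = 44 + \frac{8}{3} = \frac{140}{3} \approx 46.667$)
$-36 + C{\left(5 \right)} d = -36 + \left(-7\right) 5 \cdot \frac{140}{3} = -36 - \frac{4900}{3} = - \frac{5008}{3}$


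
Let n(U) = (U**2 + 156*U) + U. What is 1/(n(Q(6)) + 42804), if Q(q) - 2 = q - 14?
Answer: 1/41898 ≈ 2.3867e-5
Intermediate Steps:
Q(q) = -12 + q (Q(q) = 2 + (q - 14) = 2 + (-14 + q) = -12 + q)
n(U) = U**2 + 157*U
1/(n(Q(6)) + 42804) = 1/((-12 + 6)*(157 + (-12 + 6)) + 42804) = 1/(-6*(157 - 6) + 42804) = 1/(-6*151 + 42804) = 1/(-906 + 42804) = 1/41898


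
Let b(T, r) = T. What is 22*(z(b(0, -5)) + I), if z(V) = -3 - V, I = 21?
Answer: 396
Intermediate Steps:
22*(z(b(0, -5)) + I) = 22*((-3 - 1*0) + 21) = 22*((-3 + 0) + 21) = 22*(-3 + 21) = 22*18 = 396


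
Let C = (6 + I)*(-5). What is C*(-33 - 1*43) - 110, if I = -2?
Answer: 1410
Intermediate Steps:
C = -20 (C = (6 - 2)*(-5) = 4*(-5) = -20)
C*(-33 - 1*43) - 110 = -20*(-33 - 1*43) - 110 = -20*(-33 - 43) - 110 = -20*(-76) - 110 = 1520 - 110 = 1410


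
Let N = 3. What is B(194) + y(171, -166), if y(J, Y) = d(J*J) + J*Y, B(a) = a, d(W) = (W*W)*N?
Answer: 2565080051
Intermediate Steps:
d(W) = 3*W² (d(W) = (W*W)*3 = W²*3 = 3*W²)
y(J, Y) = 3*J⁴ + J*Y (y(J, Y) = 3*(J*J)² + J*Y = 3*(J²)² + J*Y = 3*J⁴ + J*Y)
B(194) + y(171, -166) = 194 + 171*(-166 + 3*171³) = 194 + 171*(-166 + 3*5000211) = 194 + 171*(-166 + 15000633) = 194 + 171*15000467 = 194 + 2565079857 = 2565080051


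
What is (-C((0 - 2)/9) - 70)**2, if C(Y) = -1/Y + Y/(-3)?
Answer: 16216729/2916 ≈ 5561.3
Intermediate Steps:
C(Y) = -1/Y - Y/3 (C(Y) = -1/Y + Y*(-1/3) = -1/Y - Y/3)
(-C((0 - 2)/9) - 70)**2 = (-(-1/((0 - 2)/9) - (0 - 2)/(3*9)) - 70)**2 = (-(-1/((-2*1/9)) - (-2)/(3*9)) - 70)**2 = (-(-1/(-2/9) - 1/3*(-2/9)) - 70)**2 = (-(-1*(-9/2) + 2/27) - 70)**2 = (-(9/2 + 2/27) - 70)**2 = (-1*247/54 - 70)**2 = (-247/54 - 70)**2 = (-4027/54)**2 = 16216729/2916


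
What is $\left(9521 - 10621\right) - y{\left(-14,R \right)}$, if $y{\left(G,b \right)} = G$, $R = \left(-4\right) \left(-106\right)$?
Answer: $-1086$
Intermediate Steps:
$R = 424$
$\left(9521 - 10621\right) - y{\left(-14,R \right)} = \left(9521 - 10621\right) - -14 = -1100 + 14 = -1086$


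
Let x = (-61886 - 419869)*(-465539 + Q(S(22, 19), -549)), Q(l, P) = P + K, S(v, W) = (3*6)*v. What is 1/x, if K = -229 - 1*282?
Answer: 1/224786401245 ≈ 4.4487e-12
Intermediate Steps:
S(v, W) = 18*v
K = -511 (K = -229 - 282 = -511)
Q(l, P) = -511 + P (Q(l, P) = P - 511 = -511 + P)
x = 224786401245 (x = (-61886 - 419869)*(-465539 + (-511 - 549)) = -481755*(-465539 - 1060) = -481755*(-466599) = 224786401245)
1/x = 1/224786401245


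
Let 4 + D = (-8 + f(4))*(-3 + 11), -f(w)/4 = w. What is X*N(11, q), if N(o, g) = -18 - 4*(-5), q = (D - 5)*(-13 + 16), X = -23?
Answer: -46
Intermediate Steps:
f(w) = -4*w
D = -196 (D = -4 + (-8 - 4*4)*(-3 + 11) = -4 + (-8 - 16)*8 = -4 - 24*8 = -4 - 192 = -196)
q = -603 (q = (-196 - 5)*(-13 + 16) = -201*3 = -603)
N(o, g) = 2 (N(o, g) = -18 - 1*(-20) = -18 + 20 = 2)
X*N(11, q) = -23*2 = -46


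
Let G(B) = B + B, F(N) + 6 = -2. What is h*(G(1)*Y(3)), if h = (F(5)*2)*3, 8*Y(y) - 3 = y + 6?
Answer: -144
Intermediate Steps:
Y(y) = 9/8 + y/8 (Y(y) = 3/8 + (y + 6)/8 = 3/8 + (6 + y)/8 = 3/8 + (¾ + y/8) = 9/8 + y/8)
F(N) = -8 (F(N) = -6 - 2 = -8)
G(B) = 2*B
h = -48 (h = -8*2*3 = -16*3 = -48)
h*(G(1)*Y(3)) = -48*2*1*(9/8 + (⅛)*3) = -96*(9/8 + 3/8) = -96*3/2 = -48*3 = -144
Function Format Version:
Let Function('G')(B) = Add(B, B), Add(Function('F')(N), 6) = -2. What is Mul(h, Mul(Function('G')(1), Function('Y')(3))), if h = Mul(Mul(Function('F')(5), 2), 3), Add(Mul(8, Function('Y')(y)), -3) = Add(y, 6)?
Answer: -144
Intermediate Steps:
Function('Y')(y) = Add(Rational(9, 8), Mul(Rational(1, 8), y)) (Function('Y')(y) = Add(Rational(3, 8), Mul(Rational(1, 8), Add(y, 6))) = Add(Rational(3, 8), Mul(Rational(1, 8), Add(6, y))) = Add(Rational(3, 8), Add(Rational(3, 4), Mul(Rational(1, 8), y))) = Add(Rational(9, 8), Mul(Rational(1, 8), y)))
Function('F')(N) = -8 (Function('F')(N) = Add(-6, -2) = -8)
Function('G')(B) = Mul(2, B)
h = -48 (h = Mul(Mul(-8, 2), 3) = Mul(-16, 3) = -48)
Mul(h, Mul(Function('G')(1), Function('Y')(3))) = Mul(-48, Mul(Mul(2, 1), Add(Rational(9, 8), Mul(Rational(1, 8), 3)))) = Mul(-48, Mul(2, Add(Rational(9, 8), Rational(3, 8)))) = Mul(-48, Mul(2, Rational(3, 2))) = Mul(-48, 3) = -144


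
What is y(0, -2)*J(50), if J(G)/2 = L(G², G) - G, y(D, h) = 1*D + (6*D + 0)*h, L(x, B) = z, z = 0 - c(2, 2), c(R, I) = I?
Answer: 0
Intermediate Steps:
z = -2 (z = 0 - 1*2 = 0 - 2 = -2)
L(x, B) = -2
y(D, h) = D + 6*D*h (y(D, h) = D + (6*D)*h = D + 6*D*h)
J(G) = -4 - 2*G (J(G) = 2*(-2 - G) = -4 - 2*G)
y(0, -2)*J(50) = (0*(1 + 6*(-2)))*(-4 - 2*50) = (0*(1 - 12))*(-4 - 100) = (0*(-11))*(-104) = 0*(-104) = 0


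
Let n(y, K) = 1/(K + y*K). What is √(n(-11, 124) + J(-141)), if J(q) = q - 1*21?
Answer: I*√62273110/620 ≈ 12.728*I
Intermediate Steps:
n(y, K) = 1/(K + K*y)
J(q) = -21 + q (J(q) = q - 21 = -21 + q)
√(n(-11, 124) + J(-141)) = √(1/(124*(1 - 11)) + (-21 - 141)) = √((1/124)/(-10) - 162) = √((1/124)*(-⅒) - 162) = √(-1/1240 - 162) = √(-200881/1240) = I*√62273110/620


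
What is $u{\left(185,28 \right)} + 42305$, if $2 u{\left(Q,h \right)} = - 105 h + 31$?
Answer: $\frac{81701}{2} \approx 40851.0$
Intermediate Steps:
$u{\left(Q,h \right)} = \frac{31}{2} - \frac{105 h}{2}$ ($u{\left(Q,h \right)} = \frac{- 105 h + 31}{2} = \frac{31 - 105 h}{2} = \frac{31}{2} - \frac{105 h}{2}$)
$u{\left(185,28 \right)} + 42305 = \left(\frac{31}{2} - 1470\right) + 42305 = - \frac{2909}{2} + 42305 = \frac{81701}{2}$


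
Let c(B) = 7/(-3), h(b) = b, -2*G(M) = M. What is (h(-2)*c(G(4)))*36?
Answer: 168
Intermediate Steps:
G(M) = -M/2
c(B) = -7/3 (c(B) = 7*(-1/3) = -7/3)
(h(-2)*c(G(4)))*36 = -2*(-7/3)*36 = (14/3)*36 = 168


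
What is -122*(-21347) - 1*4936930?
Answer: -2332596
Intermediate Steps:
-122*(-21347) - 1*4936930 = 2604334 - 4936930 = -2332596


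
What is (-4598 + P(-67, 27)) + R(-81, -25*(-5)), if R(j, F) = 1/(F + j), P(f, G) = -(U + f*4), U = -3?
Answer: -190387/44 ≈ -4327.0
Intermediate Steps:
P(f, G) = 3 - 4*f (P(f, G) = -(-3 + f*4) = -(-3 + 4*f) = 3 - 4*f)
(-4598 + P(-67, 27)) + R(-81, -25*(-5)) = (-4598 + (3 - 4*(-67))) + 1/(-25*(-5) - 81) = (-4598 + (3 + 268)) + 1/(125 - 81) = (-4598 + 271) + 1/44 = -4327 + 1/44 = -190387/44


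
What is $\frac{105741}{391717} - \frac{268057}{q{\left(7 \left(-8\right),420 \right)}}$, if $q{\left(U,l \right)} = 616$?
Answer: $- \frac{104937347413}{241297672} \approx -434.89$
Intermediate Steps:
$\frac{105741}{391717} - \frac{268057}{q{\left(7 \left(-8\right),420 \right)}} = \frac{105741}{391717} - \frac{268057}{616} = - \frac{104937347413}{241297672}$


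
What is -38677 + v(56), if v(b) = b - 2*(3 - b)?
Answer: -38515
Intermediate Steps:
v(b) = -6 + 3*b (v(b) = b + (-6 + 2*b) = -6 + 3*b)
-38677 + v(56) = -38677 + (-6 + 3*56) = -38677 + (-6 + 168) = -38677 + 162 = -38515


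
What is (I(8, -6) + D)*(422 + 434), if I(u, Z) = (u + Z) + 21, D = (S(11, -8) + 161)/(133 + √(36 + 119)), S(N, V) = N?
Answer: 182395624/8767 - 73616*√155/8767 ≈ 20700.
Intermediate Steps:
D = 172/(133 + √155) (D = (11 + 161)/(133 + √(36 + 119)) = 172/(133 + √155) ≈ 1.1825)
I(u, Z) = 21 + Z + u (I(u, Z) = (Z + u) + 21 = 21 + Z + u)
(I(8, -6) + D)*(422 + 434) = ((21 - 6 + 8) + (11438/8767 - 86*√155/8767))*(422 + 434) = (23 + (11438/8767 - 86*√155/8767))*856 = (213079/8767 - 86*√155/8767)*856 = 182395624/8767 - 73616*√155/8767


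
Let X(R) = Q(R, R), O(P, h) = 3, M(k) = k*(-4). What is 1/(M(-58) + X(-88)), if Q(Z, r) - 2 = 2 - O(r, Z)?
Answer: 1/233 ≈ 0.0042918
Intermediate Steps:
M(k) = -4*k
Q(Z, r) = 1 (Q(Z, r) = 2 + (2 - 1*3) = 2 + (2 - 3) = 2 - 1 = 1)
X(R) = 1
1/(M(-58) + X(-88)) = 1/(-4*(-58) + 1) = 1/(232 + 1) = 1/233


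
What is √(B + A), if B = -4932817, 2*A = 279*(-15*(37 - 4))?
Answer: I*√20007478/2 ≈ 2236.5*I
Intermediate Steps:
A = -138105/2 (A = (279*(-15*(37 - 4)))/2 = (279*(-15*33))/2 = (279*(-495))/2 = (½)*(-138105) = -138105/2 ≈ -69053.)
√(B + A) = √(-4932817 - 138105/2) = √(-10003739/2) = I*√20007478/2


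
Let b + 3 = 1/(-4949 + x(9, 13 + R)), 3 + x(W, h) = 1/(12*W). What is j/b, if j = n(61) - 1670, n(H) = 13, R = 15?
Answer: 886188455/1604553 ≈ 552.30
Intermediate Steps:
x(W, h) = -3 + 1/(12*W)
b = -1604553/534815 (b = -3 + 1/(-4949 + (-3 + (1/12)/9)) = -3 + 1/(-4949 + (-3 + (1/12)*(⅑))) = -3 + 1/(-4949 + (-3 + 1/108)) = -3 + 1/(-4949 - 323/108) = -3 + 1/(-534815/108) = -3 - 108/534815 = -1604553/534815 ≈ -3.0002)
j = -1657 (j = 13 - 1670 = -1657)
j/b = -1657/(-1604553/534815) = -1657*(-534815/1604553) = 886188455/1604553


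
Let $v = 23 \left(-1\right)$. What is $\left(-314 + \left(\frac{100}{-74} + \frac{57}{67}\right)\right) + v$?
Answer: $- \frac{836664}{2479} \approx -337.5$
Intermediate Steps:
$v = -23$
$\left(-314 + \left(\frac{100}{-74} + \frac{57}{67}\right)\right) + v = \left(-314 + \left(\frac{100}{-74} + \frac{57}{67}\right)\right) - 23 = \left(-314 + \left(100 \left(- \frac{1}{74}\right) + 57 \cdot \frac{1}{67}\right)\right) - 23 = \left(-314 + \left(- \frac{50}{37} + \frac{57}{67}\right)\right) - 23 = \left(-314 - \frac{1241}{2479}\right) - 23 = - \frac{779647}{2479} - 23 = - \frac{836664}{2479}$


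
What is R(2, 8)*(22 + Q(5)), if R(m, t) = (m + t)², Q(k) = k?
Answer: 2700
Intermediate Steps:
R(2, 8)*(22 + Q(5)) = (2 + 8)²*(22 + 5) = 10²*27 = 100*27 = 2700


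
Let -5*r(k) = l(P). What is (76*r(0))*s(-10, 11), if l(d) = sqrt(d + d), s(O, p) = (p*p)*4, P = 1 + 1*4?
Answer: -36784*sqrt(10)/5 ≈ -23264.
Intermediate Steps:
P = 5 (P = 1 + 4 = 5)
s(O, p) = 4*p**2 (s(O, p) = p**2*4 = 4*p**2)
l(d) = sqrt(2)*sqrt(d) (l(d) = sqrt(2*d) = sqrt(2)*sqrt(d))
r(k) = -sqrt(10)/5 (r(k) = -sqrt(2)*sqrt(5)/5 = -sqrt(10)/5)
(76*r(0))*s(-10, 11) = (76*(-sqrt(10)/5))*(4*11**2) = (-76*sqrt(10)/5)*(4*121) = -76*sqrt(10)/5*484 = -36784*sqrt(10)/5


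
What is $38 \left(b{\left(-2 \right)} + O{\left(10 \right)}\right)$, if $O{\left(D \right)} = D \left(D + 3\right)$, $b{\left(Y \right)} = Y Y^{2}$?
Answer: $4636$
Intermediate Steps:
$b{\left(Y \right)} = Y^{3}$
$O{\left(D \right)} = D \left(3 + D\right)$
$38 \left(b{\left(-2 \right)} + O{\left(10 \right)}\right) = 38 \left(\left(-2\right)^{3} + 10 \left(3 + 10\right)\right) = 38 \left(-8 + 10 \cdot 13\right) = 38 \left(-8 + 130\right) = 38 \cdot 122 = 4636$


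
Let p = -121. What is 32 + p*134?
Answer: -16182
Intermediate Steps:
32 + p*134 = 32 - 121*134 = 32 - 16214 = -16182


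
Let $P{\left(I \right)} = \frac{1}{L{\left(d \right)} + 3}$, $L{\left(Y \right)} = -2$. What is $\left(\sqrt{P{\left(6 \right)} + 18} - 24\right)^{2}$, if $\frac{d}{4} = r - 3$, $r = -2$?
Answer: $\left(24 - \sqrt{19}\right)^{2} \approx 385.77$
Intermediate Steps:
$d = -20$ ($d = 4 \left(-2 - 3\right) = 4 \left(-5\right) = -20$)
$P{\left(I \right)} = 1$ ($P{\left(I \right)} = \frac{1}{-2 + 3} = 1^{-1} = 1$)
$\left(\sqrt{P{\left(6 \right)} + 18} - 24\right)^{2} = \left(\sqrt{1 + 18} - 24\right)^{2} = \left(\sqrt{19} - 24\right)^{2} = \left(-24 + \sqrt{19}\right)^{2}$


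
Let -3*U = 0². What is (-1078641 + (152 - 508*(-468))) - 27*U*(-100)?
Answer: -840745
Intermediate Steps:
U = 0 (U = -⅓*0² = -⅓*0 = 0)
(-1078641 + (152 - 508*(-468))) - 27*U*(-100) = (-1078641 + (152 - 508*(-468))) - 27*0*(-100) = (-1078641 + (152 + 237744)) + 0*(-100) = (-1078641 + 237896) + 0 = -840745 + 0 = -840745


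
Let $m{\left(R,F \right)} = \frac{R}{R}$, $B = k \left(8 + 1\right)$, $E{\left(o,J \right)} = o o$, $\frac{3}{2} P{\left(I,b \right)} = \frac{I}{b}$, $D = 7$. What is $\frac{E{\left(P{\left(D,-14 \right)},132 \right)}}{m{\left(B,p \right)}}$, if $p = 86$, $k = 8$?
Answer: $\frac{1}{9} \approx 0.11111$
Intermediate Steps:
$P{\left(I,b \right)} = \frac{2 I}{3 b}$ ($P{\left(I,b \right)} = \frac{2 \frac{I}{b}}{3} = \frac{2 I}{3 b}$)
$E{\left(o,J \right)} = o^{2}$
$B = 72$ ($B = 8 \left(8 + 1\right) = 8 \cdot 9 = 72$)
$m{\left(R,F \right)} = 1$
$\frac{E{\left(P{\left(D,-14 \right)},132 \right)}}{m{\left(B,p \right)}} = \frac{\left(\frac{2}{3} \cdot 7 \frac{1}{-14}\right)^{2}}{1} = \left(\frac{2}{3} \cdot 7 \left(- \frac{1}{14}\right)\right)^{2} \cdot 1 = \left(- \frac{1}{3}\right)^{2} \cdot 1 = \frac{1}{9} \cdot 1 = \frac{1}{9}$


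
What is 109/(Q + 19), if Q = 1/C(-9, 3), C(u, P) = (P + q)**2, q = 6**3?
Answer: 5227749/911260 ≈ 5.7368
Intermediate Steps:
q = 216
C(u, P) = (216 + P)**2 (C(u, P) = (P + 216)**2 = (216 + P)**2)
Q = 1/47961 (Q = 1/((216 + 3)**2) = 1/(219**2) = 1/47961 ≈ 2.0850e-5)
109/(Q + 19) = 109/(1/47961 + 19) = 109/(911260/47961) = (47961/911260)*109 = 5227749/911260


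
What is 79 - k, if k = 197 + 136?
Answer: -254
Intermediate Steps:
k = 333
79 - k = 79 - 1*333 = 79 - 333 = -254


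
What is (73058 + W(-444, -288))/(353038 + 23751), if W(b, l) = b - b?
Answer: 73058/376789 ≈ 0.19390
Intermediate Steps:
W(b, l) = 0
(73058 + W(-444, -288))/(353038 + 23751) = (73058 + 0)/(353038 + 23751) = 73058/376789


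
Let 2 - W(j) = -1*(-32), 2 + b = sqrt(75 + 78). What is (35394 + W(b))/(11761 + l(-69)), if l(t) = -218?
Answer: 5052/1649 ≈ 3.0637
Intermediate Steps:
b = -2 + 3*sqrt(17) (b = -2 + sqrt(75 + 78) = -2 + sqrt(153) = -2 + 3*sqrt(17) ≈ 10.369)
W(j) = -30 (W(j) = 2 - (-1)*(-32) = 2 - 1*32 = 2 - 32 = -30)
(35394 + W(b))/(11761 + l(-69)) = (35394 - 30)/(11761 - 218) = 35364/11543 = 35364*(1/11543) = 5052/1649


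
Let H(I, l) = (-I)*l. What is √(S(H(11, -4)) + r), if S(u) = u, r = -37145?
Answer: I*√37101 ≈ 192.62*I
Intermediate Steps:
H(I, l) = -I*l
√(S(H(11, -4)) + r) = √(-1*11*(-4) - 37145) = √(44 - 37145) = √(-37101) = I*√37101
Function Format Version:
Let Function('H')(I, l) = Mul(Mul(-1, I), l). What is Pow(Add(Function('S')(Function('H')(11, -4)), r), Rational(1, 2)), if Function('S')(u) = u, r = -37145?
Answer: Mul(I, Pow(37101, Rational(1, 2))) ≈ Mul(192.62, I)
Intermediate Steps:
Function('H')(I, l) = Mul(-1, I, l)
Pow(Add(Function('S')(Function('H')(11, -4)), r), Rational(1, 2)) = Pow(Add(Mul(-1, 11, -4), -37145), Rational(1, 2)) = Pow(Add(44, -37145), Rational(1, 2)) = Pow(-37101, Rational(1, 2)) = Mul(I, Pow(37101, Rational(1, 2)))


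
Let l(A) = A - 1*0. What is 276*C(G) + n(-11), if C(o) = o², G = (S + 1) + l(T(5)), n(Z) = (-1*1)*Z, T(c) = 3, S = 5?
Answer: 22367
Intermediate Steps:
l(A) = A (l(A) = A + 0 = A)
n(Z) = -Z
G = 9 (G = (5 + 1) + 3 = 6 + 3 = 9)
276*C(G) + n(-11) = 276*9² - 1*(-11) = 276*81 + 11 = 22356 + 11 = 22367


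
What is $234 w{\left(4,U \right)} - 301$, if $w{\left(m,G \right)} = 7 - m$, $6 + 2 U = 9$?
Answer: $401$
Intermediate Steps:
$U = \frac{3}{2}$ ($U = -3 + \frac{1}{2} \cdot 9 = -3 + \frac{9}{2} = \frac{3}{2} \approx 1.5$)
$234 w{\left(4,U \right)} - 301 = 234 \left(7 - 4\right) - 301 = 234 \cdot 3 - 301 = 702 - 301 = 401$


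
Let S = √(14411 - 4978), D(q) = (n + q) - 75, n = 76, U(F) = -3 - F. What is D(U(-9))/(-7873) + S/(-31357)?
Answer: -7/7873 - √9433/31357 ≈ -0.0039865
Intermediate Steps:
D(q) = 1 + q (D(q) = (76 + q) - 75 = 1 + q)
S = √9433 ≈ 97.124
D(U(-9))/(-7873) + S/(-31357) = (1 + (-3 - 1*(-9)))/(-7873) + √9433/(-31357) = (1 + (-3 + 9))*(-1/7873) + √9433*(-1/31357) = (1 + 6)*(-1/7873) - √9433/31357 = 7*(-1/7873) - √9433/31357 = -7/7873 - √9433/31357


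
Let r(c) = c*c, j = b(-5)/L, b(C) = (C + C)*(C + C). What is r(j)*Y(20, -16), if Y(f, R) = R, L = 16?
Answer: -625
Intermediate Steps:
b(C) = 4*C² (b(C) = (2*C)*(2*C) = 4*C²)
j = 25/4 (j = (4*(-5)²)/16 = (4*25)*(1/16) = 100*(1/16) = 25/4 ≈ 6.2500)
r(c) = c²
r(j)*Y(20, -16) = (25/4)²*(-16) = (625/16)*(-16) = -625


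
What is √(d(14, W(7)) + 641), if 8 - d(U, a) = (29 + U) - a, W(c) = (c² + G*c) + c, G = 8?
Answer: √718 ≈ 26.796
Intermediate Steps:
W(c) = c² + 9*c (W(c) = (c² + 8*c) + c = c² + 9*c)
d(U, a) = -21 + a - U (d(U, a) = 8 - ((29 + U) - a) = 8 - (29 + U - a) = 8 + (-29 + a - U) = -21 + a - U)
√(d(14, W(7)) + 641) = √((-21 + 7*(9 + 7) - 1*14) + 641) = √((-21 + 7*16 - 14) + 641) = √((-21 + 112 - 14) + 641) = √(77 + 641) = √718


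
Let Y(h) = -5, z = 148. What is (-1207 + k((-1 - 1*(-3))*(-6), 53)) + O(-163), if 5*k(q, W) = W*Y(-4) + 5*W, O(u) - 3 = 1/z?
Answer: -178191/148 ≈ -1204.0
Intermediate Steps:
O(u) = 445/148 (O(u) = 3 + 1/148 = 445/148)
k(q, W) = 0 (k(q, W) = (W*(-5) + 5*W)/5 = (-5*W + 5*W)/5 = (1/5)*0 = 0)
(-1207 + k((-1 - 1*(-3))*(-6), 53)) + O(-163) = (-1207 + 0) + 445/148 = -1207 + 445/148 = -178191/148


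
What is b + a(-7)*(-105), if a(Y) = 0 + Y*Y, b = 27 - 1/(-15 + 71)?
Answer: -286609/56 ≈ -5118.0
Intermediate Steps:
b = 1511/56 (b = 27 - 1/56 = 1511/56 ≈ 26.982)
a(Y) = Y² (a(Y) = 0 + Y² = Y²)
b + a(-7)*(-105) = 1511/56 + (-7)²*(-105) = 1511/56 + 49*(-105) = 1511/56 - 5145 = -286609/56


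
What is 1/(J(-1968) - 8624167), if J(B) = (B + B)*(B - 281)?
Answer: 1/227897 ≈ 4.3879e-6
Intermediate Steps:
J(B) = 2*B*(-281 + B) (J(B) = (2*B)*(-281 + B) = 2*B*(-281 + B))
1/(J(-1968) - 8624167) = 1/(2*(-1968)*(-281 - 1968) - 8624167) = 1/(2*(-1968)*(-2249) - 8624167) = 1/(8852064 - 8624167) = 1/227897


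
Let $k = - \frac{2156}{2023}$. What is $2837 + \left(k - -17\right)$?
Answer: $\frac{824498}{289} \approx 2852.9$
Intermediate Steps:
$k = - \frac{308}{289}$ ($k = \left(-2156\right) \frac{1}{2023} = - \frac{308}{289} \approx -1.0657$)
$2837 + \left(k - -17\right) = 2837 - - \frac{4605}{289} = 2837 + \left(- \frac{308}{289} + 17\right) = 2837 + \frac{4605}{289} = \frac{824498}{289}$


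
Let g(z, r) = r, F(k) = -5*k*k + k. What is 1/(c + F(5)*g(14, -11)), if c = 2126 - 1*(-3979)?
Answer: 1/7425 ≈ 0.00013468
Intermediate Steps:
F(k) = k - 5*k² (F(k) = -5*k² + k = k - 5*k²)
c = 6105 (c = 2126 + 3979 = 6105)
1/(c + F(5)*g(14, -11)) = 1/(6105 + (5*(1 - 5*5))*(-11)) = 1/(6105 + (5*(1 - 25))*(-11)) = 1/(6105 + (5*(-24))*(-11)) = 1/(6105 - 120*(-11)) = 1/(6105 + 1320) = 1/7425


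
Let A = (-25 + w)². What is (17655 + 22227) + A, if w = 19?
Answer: 39918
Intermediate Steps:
A = 36 (A = (-25 + 19)² = (-6)² = 36)
(17655 + 22227) + A = (17655 + 22227) + 36 = 39882 + 36 = 39918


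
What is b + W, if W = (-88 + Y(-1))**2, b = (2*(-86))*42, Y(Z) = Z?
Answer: 697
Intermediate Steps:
b = -7224 (b = -172*42 = -7224)
W = 7921 (W = (-88 - 1)**2 = (-89)**2 = 7921)
b + W = -7224 + 7921 = 697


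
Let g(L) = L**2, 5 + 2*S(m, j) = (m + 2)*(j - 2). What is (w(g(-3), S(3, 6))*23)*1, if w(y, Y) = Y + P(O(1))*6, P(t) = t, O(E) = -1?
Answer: 69/2 ≈ 34.500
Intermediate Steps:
S(m, j) = -5/2 + (-2 + j)*(2 + m)/2 (S(m, j) = -5/2 + ((m + 2)*(j - 2))/2 = -5/2 + ((2 + m)*(-2 + j))/2 = -5/2 + ((-2 + j)*(2 + m))/2 = -5/2 + (-2 + j)*(2 + m)/2)
w(y, Y) = -6 + Y (w(y, Y) = Y - 1*6 = Y - 6 = -6 + Y)
(w(g(-3), S(3, 6))*23)*1 = ((-6 + (-9/2 + 6 - 1*3 + (1/2)*6*3))*23)*1 = ((-6 + (-9/2 + 6 - 3 + 9))*23)*1 = ((-6 + 15/2)*23)*1 = ((3/2)*23)*1 = (69/2)*1 = 69/2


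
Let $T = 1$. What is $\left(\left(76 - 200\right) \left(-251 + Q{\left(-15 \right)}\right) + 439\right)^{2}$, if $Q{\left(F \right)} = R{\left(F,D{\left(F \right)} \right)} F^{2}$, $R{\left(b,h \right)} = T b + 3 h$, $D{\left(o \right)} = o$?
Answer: $2908945146969$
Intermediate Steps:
$R{\left(b,h \right)} = b + 3 h$ ($R{\left(b,h \right)} = 1 b + 3 h = b + 3 h$)
$Q{\left(F \right)} = 4 F^{3}$ ($Q{\left(F \right)} = \left(F + 3 F\right) F^{2} = 4 F F^{2} = 4 F^{3}$)
$\left(\left(76 - 200\right) \left(-251 + Q{\left(-15 \right)}\right) + 439\right)^{2} = \left(\left(76 - 200\right) \left(-251 + 4 \left(-15\right)^{3}\right) + 439\right)^{2} = \left(- 124 \left(-251 + 4 \left(-3375\right)\right) + 439\right)^{2} = \left(- 124 \left(-251 - 13500\right) + 439\right)^{2} = \left(\left(-124\right) \left(-13751\right) + 439\right)^{2} = \left(1705124 + 439\right)^{2} = 1705563^{2} = 2908945146969$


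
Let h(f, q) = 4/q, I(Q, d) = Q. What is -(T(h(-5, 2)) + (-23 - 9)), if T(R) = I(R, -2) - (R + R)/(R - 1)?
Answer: 34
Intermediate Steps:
T(R) = R - 2*R/(-1 + R) (T(R) = R - (R + R)/(R - 1) = R - 2*R/(-1 + R))
-(T(h(-5, 2)) + (-23 - 9)) = -((4/2)*(-3 + 4/2)/(-1 + 4/2) + (-23 - 9)) = -((4*(½))*(-3 + 4*(½))/(-1 + 4*(½)) - 32) = -(2*(-3 + 2)/(-1 + 2) - 32) = -(2*(-1)/1 - 32) = -(2*1*(-1) - 32) = -(-2 - 32) = -1*(-34) = 34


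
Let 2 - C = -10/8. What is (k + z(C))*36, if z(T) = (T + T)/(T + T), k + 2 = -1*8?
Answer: -324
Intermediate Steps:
k = -10 (k = -2 - 1*8 = -2 - 8 = -10)
C = 13/4 (C = 2 - (-10)/8 = 2 - 1*(-5/4) = 2 + 5/4 = 13/4 ≈ 3.2500)
z(T) = 1 (z(T) = (2*T)/((2*T)) = (2*T)*(1/(2*T)) = 1)
(k + z(C))*36 = (-10 + 1)*36 = -9*36 = -324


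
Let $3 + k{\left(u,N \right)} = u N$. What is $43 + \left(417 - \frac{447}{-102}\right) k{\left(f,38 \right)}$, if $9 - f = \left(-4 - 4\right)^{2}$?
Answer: $- \frac{29984949}{34} \approx -8.8191 \cdot 10^{5}$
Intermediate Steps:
$f = -55$ ($f = 9 - \left(-4 - 4\right)^{2} = 9 - \left(-8\right)^{2} = 9 - 64 = -55$)
$k{\left(u,N \right)} = -3 + N u$ ($k{\left(u,N \right)} = -3 + u N = -3 + N u$)
$43 + \left(417 - \frac{447}{-102}\right) k{\left(f,38 \right)} = 43 + \left(417 - \frac{447}{-102}\right) \left(-3 + 38 \left(-55\right)\right) = 43 + \left(417 - - \frac{149}{34}\right) \left(-3 - 2090\right) = 43 + \left(417 + \frac{149}{34}\right) \left(-2093\right) = 43 + \frac{14327}{34} \left(-2093\right) = 43 - \frac{29986411}{34} = - \frac{29984949}{34}$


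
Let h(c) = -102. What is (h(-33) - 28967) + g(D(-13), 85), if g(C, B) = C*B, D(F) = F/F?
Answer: -28984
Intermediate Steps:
D(F) = 1
g(C, B) = B*C
(h(-33) - 28967) + g(D(-13), 85) = (-102 - 28967) + 85*1 = -29069 + 85 = -28984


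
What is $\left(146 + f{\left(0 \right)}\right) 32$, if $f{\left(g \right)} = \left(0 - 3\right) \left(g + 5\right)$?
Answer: $4192$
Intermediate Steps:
$f{\left(g \right)} = -15 - 3 g$ ($f{\left(g \right)} = - 3 \left(5 + g\right) = -15 - 3 g$)
$\left(146 + f{\left(0 \right)}\right) 32 = \left(146 - 15\right) 32 = 131 \cdot 32 = 4192$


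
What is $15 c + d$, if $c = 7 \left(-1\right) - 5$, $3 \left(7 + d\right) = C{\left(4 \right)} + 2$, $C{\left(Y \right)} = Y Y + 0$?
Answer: $-181$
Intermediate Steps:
$C{\left(Y \right)} = Y^{2}$ ($C{\left(Y \right)} = Y^{2} + 0 = Y^{2}$)
$d = -1$ ($d = -7 + \frac{4^{2} + 2}{3} = -7 + \frac{16 + 2}{3} = -7 + \frac{1}{3} \cdot 18 = -7 + 6 = -1$)
$c = -12$ ($c = -7 - 5 = -12$)
$15 c + d = 15 \left(-12\right) - 1 = -180 - 1 = -181$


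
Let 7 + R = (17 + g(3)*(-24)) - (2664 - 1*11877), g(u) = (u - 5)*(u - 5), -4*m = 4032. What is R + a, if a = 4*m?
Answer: 5095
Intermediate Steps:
m = -1008 (m = -1/4*4032 = -1008)
g(u) = (-5 + u)**2 (g(u) = (-5 + u)*(-5 + u) = (-5 + u)**2)
R = 9127 (R = -7 + ((17 + (-5 + 3)**2*(-24)) - (2664 - 1*11877)) = -7 + ((17 + (-2)**2*(-24)) - (2664 - 11877)) = -7 + ((17 + 4*(-24)) - 1*(-9213)) = -7 + ((17 - 96) + 9213) = -7 + (-79 + 9213) = -7 + 9134 = 9127)
a = -4032 (a = 4*(-1008) = -4032)
R + a = 9127 - 4032 = 5095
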